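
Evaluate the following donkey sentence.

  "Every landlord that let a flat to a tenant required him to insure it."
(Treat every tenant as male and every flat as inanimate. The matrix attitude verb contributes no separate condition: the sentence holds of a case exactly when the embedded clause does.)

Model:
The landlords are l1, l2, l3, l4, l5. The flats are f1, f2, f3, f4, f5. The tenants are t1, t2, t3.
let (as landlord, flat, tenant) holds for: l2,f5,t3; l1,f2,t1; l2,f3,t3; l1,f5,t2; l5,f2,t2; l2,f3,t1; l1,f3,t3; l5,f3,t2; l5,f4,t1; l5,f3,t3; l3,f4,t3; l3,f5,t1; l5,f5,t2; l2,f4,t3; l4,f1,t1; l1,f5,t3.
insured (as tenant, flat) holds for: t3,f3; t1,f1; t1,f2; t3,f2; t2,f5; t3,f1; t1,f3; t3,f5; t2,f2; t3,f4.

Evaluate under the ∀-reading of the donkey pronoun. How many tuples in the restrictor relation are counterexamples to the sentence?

"him" takes "a tenant" as antecedent and "it" takes "a flat"; both are donkey pronouns co-varying with the restrictor.
Strong reading: for every (l,f,t) with let(l,f,t), insured(t,f).
Restrictor triples: (l1,f2,t1)→insured(t1,f2) ✓  (l1,f3,t3)→insured(t3,f3) ✓  (l1,f5,t2)→insured(t2,f5) ✓  (l1,f5,t3)→insured(t3,f5) ✓  (l2,f3,t1)→insured(t1,f3) ✓  (l2,f3,t3)→insured(t3,f3) ✓  (l2,f4,t3)→insured(t3,f4) ✓  (l2,f5,t3)→insured(t3,f5) ✓  (l3,f4,t3)→insured(t3,f4) ✓  (l3,f5,t1)→insured(t1,f5) ✗  (l4,f1,t1)→insured(t1,f1) ✓  (l5,f2,t2)→insured(t2,f2) ✓  (l5,f3,t2)→insured(t2,f3) ✗  (l5,f3,t3)→insured(t3,f3) ✓  (l5,f4,t1)→insured(t1,f4) ✗  (l5,f5,t2)→insured(t2,f5) ✓
Counterexamples (restrictor triples failing the scope): 3.

3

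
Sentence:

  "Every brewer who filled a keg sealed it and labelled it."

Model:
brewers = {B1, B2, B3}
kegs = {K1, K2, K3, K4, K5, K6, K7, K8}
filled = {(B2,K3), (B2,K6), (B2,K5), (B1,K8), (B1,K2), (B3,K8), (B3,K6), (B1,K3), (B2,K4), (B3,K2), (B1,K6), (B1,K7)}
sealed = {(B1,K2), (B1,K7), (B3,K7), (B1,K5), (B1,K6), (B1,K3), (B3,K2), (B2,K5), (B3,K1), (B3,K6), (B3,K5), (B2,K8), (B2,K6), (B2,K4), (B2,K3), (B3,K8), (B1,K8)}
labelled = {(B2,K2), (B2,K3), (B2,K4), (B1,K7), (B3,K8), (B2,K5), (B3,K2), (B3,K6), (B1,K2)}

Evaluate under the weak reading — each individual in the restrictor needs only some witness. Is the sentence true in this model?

True

"it" takes "a keg" as antecedent — a donkey pronoun bound across the clause boundary.
Weak reading: every brewer b with some filled-keg has at least one filled-keg k such that sealed(b,k) ∧ labelled(b,k).
Per brewer: B1:✓  B2:✓  B3:✓
Every brewer in the restrictor has a witness.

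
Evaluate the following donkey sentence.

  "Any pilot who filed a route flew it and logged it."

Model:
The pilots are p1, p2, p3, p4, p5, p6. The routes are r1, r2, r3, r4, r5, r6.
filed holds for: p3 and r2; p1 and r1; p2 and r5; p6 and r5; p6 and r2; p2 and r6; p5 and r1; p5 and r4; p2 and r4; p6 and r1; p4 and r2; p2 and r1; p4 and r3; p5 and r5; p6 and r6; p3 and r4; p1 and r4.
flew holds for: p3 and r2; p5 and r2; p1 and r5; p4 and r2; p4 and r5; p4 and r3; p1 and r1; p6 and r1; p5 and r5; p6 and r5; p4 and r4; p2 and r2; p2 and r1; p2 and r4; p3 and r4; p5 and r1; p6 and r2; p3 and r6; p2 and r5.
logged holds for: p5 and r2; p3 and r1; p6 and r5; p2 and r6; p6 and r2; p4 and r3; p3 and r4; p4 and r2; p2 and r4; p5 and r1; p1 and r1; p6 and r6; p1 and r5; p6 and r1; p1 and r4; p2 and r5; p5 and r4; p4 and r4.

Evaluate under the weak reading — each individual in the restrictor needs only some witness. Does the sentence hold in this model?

True

"it" takes "a route" as antecedent — a donkey pronoun bound across the clause boundary.
Weak reading: every pilot p with some filed-route has at least one filed-route r such that flew(p,r) ∧ logged(p,r).
Per pilot: p1:✓  p2:✓  p3:✓  p4:✓  p5:✓  p6:✓
Every pilot in the restrictor has a witness.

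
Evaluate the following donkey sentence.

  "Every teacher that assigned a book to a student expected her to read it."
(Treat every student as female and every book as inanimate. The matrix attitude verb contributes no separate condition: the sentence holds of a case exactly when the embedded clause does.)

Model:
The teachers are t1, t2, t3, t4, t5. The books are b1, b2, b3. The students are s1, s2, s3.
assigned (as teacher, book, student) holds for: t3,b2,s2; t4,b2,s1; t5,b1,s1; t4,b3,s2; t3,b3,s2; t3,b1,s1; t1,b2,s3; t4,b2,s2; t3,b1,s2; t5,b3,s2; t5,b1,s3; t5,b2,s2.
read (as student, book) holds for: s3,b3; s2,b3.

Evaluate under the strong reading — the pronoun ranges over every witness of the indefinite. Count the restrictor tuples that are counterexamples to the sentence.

"her" takes "a student" as antecedent and "it" takes "a book"; both are donkey pronouns co-varying with the restrictor.
Strong reading: for every (t,b,s) with assigned(t,b,s), read(s,b).
Restrictor triples: (t1,b2,s3)→read(s3,b2) ✗  (t3,b1,s1)→read(s1,b1) ✗  (t3,b1,s2)→read(s2,b1) ✗  (t3,b2,s2)→read(s2,b2) ✗  (t3,b3,s2)→read(s2,b3) ✓  (t4,b2,s1)→read(s1,b2) ✗  (t4,b2,s2)→read(s2,b2) ✗  (t4,b3,s2)→read(s2,b3) ✓  (t5,b1,s1)→read(s1,b1) ✗  (t5,b1,s3)→read(s3,b1) ✗  (t5,b2,s2)→read(s2,b2) ✗  (t5,b3,s2)→read(s2,b3) ✓
Counterexamples (restrictor triples failing the scope): 9.

9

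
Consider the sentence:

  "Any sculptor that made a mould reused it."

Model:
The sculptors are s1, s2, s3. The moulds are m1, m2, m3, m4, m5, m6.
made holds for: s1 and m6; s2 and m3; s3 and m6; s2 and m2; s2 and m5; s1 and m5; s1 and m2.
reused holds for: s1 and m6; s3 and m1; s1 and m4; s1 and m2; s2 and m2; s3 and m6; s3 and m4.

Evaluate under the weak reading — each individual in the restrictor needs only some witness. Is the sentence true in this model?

True

"it" takes "a mould" as antecedent — a donkey pronoun bound across the clause boundary.
Weak reading: every sculptor s with some made-mould has at least one made-mould m such that reused(s,m).
Per sculptor: s1:✓  s2:✓  s3:✓
Every sculptor in the restrictor has a witness.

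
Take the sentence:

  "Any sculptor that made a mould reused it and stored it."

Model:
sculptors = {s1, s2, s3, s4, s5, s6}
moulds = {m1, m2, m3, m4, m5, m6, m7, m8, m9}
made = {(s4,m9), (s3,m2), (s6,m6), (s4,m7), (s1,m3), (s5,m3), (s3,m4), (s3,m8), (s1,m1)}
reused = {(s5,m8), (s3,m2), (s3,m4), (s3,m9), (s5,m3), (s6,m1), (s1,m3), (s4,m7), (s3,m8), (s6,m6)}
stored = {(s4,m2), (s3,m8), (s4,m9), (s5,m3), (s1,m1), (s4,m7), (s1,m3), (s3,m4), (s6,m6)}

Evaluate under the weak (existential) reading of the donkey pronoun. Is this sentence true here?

True

"it" takes "a mould" as antecedent — a donkey pronoun bound across the clause boundary.
Weak reading: every sculptor s with some made-mould has at least one made-mould m such that reused(s,m) ∧ stored(s,m).
Per sculptor: s1:✓  s3:✓  s4:✓  s5:✓  s6:✓
Every sculptor in the restrictor has a witness.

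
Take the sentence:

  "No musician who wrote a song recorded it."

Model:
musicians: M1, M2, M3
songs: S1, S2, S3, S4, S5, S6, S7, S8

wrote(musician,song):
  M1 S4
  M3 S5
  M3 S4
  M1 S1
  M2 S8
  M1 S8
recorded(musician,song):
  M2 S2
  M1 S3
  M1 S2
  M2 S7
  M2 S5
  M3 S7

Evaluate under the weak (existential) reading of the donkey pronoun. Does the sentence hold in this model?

True

"it" takes "a song" as antecedent — a donkey pronoun bound across the clause boundary.
Truth condition: for no (m,s) with wrote(m,s) does recorded(m,s) hold.
Restrictor pairs — does the scope hold? (M1,S1):fails  (M1,S4):fails  (M1,S8):fails  (M2,S8):fails  (M3,S4):fails  (M3,S5):fails
Scope holds for no restrictor pair, so the sentence is true.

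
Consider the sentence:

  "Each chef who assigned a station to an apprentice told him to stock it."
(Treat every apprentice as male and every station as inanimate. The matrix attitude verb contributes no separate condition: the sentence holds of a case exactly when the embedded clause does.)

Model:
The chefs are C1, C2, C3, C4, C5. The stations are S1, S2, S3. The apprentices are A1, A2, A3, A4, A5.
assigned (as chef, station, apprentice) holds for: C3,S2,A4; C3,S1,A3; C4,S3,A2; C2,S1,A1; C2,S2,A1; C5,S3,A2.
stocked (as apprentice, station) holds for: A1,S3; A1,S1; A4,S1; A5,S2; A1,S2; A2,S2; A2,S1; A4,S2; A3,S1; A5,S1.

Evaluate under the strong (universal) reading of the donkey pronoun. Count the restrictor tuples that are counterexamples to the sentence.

2

"him" takes "an apprentice" as antecedent and "it" takes "a station"; both are donkey pronouns co-varying with the restrictor.
Strong reading: for every (c,s,a) with assigned(c,s,a), stocked(a,s).
Restrictor triples: (C2,S1,A1)→stocked(A1,S1) ✓  (C2,S2,A1)→stocked(A1,S2) ✓  (C3,S1,A3)→stocked(A3,S1) ✓  (C3,S2,A4)→stocked(A4,S2) ✓  (C4,S3,A2)→stocked(A2,S3) ✗  (C5,S3,A2)→stocked(A2,S3) ✗
Counterexamples (restrictor triples failing the scope): 2.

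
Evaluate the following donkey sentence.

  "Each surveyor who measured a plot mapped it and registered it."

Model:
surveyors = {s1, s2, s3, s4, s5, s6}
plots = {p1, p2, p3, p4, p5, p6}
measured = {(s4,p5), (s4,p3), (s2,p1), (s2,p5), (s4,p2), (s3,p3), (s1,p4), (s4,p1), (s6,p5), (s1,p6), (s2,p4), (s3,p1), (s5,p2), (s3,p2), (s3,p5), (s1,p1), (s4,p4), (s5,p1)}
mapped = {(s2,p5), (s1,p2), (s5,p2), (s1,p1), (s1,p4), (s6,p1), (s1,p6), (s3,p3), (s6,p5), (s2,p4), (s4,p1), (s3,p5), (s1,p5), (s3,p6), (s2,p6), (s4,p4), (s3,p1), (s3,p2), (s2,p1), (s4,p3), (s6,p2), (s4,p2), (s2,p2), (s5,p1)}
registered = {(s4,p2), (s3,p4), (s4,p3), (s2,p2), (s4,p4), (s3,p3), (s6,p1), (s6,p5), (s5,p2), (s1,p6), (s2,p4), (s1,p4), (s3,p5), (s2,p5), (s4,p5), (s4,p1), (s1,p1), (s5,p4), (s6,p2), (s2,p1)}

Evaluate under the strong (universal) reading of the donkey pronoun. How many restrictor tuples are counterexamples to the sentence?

"it" takes "a plot" as antecedent — a donkey pronoun bound across the clause boundary.
Strong reading: for every (s,p) with measured(s,p), mapped(s,p) ∧ registered(s,p).
Restrictor pairs: (s1,p1) ✓  (s1,p4) ✓  (s1,p6) ✓  (s2,p1) ✓  (s2,p4) ✓  (s2,p5) ✓  (s3,p1) ✗  (s3,p2) ✗  (s3,p3) ✓  (s3,p5) ✓  (s4,p1) ✓  (s4,p2) ✓  (s4,p3) ✓  (s4,p4) ✓  (s4,p5) ✗  (s5,p1) ✗  (s5,p2) ✓  (s6,p5) ✓
Counterexamples (restrictor pairs failing the scope): 4.

4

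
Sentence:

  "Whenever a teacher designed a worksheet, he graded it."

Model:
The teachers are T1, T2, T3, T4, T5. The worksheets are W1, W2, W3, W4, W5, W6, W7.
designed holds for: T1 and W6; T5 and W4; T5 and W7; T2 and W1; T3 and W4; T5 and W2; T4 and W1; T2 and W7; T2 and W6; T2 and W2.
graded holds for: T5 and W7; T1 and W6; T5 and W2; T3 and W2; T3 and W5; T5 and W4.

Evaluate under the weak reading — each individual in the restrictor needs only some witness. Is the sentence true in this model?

False

"it" takes "a worksheet" as antecedent — a donkey pronoun bound across the clause boundary.
Weak reading: every teacher t with some designed-worksheet has at least one designed-worksheet w such that graded(t,w).
Per teacher: T1:✓  T2:✗  T3:✗  T4:✗  T5:✓
T2 has no witness among its designed-worksheets.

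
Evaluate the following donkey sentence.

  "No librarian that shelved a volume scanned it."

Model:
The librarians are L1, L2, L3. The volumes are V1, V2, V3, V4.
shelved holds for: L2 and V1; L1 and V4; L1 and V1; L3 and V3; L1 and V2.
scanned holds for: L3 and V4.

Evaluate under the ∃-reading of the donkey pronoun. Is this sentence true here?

"it" takes "a volume" as antecedent — a donkey pronoun bound across the clause boundary.
Truth condition: for no (l,v) with shelved(l,v) does scanned(l,v) hold.
Restrictor pairs — does the scope hold? (L1,V1):fails  (L1,V2):fails  (L1,V4):fails  (L2,V1):fails  (L3,V3):fails
Scope holds for no restrictor pair, so the sentence is true.

True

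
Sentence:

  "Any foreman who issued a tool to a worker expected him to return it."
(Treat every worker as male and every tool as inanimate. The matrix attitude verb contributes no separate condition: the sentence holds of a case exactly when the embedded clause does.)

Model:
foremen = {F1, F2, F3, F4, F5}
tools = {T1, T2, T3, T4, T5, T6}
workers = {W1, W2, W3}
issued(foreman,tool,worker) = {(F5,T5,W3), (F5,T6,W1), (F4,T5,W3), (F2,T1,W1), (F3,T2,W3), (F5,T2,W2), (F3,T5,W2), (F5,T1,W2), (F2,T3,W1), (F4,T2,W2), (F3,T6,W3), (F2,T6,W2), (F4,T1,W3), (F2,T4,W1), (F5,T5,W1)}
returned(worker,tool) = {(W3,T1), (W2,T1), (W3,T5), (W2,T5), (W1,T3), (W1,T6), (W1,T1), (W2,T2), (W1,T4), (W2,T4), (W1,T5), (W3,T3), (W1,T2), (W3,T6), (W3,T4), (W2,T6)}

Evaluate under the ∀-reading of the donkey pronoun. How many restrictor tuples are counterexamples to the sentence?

1

"him" takes "a worker" as antecedent and "it" takes "a tool"; both are donkey pronouns co-varying with the restrictor.
Strong reading: for every (f,t,w) with issued(f,t,w), returned(w,t).
Restrictor triples: (F2,T1,W1)→returned(W1,T1) ✓  (F2,T3,W1)→returned(W1,T3) ✓  (F2,T4,W1)→returned(W1,T4) ✓  (F2,T6,W2)→returned(W2,T6) ✓  (F3,T2,W3)→returned(W3,T2) ✗  (F3,T5,W2)→returned(W2,T5) ✓  (F3,T6,W3)→returned(W3,T6) ✓  (F4,T1,W3)→returned(W3,T1) ✓  (F4,T2,W2)→returned(W2,T2) ✓  (F4,T5,W3)→returned(W3,T5) ✓  (F5,T1,W2)→returned(W2,T1) ✓  (F5,T2,W2)→returned(W2,T2) ✓  (F5,T5,W1)→returned(W1,T5) ✓  (F5,T5,W3)→returned(W3,T5) ✓  (F5,T6,W1)→returned(W1,T6) ✓
Counterexamples (restrictor triples failing the scope): 1.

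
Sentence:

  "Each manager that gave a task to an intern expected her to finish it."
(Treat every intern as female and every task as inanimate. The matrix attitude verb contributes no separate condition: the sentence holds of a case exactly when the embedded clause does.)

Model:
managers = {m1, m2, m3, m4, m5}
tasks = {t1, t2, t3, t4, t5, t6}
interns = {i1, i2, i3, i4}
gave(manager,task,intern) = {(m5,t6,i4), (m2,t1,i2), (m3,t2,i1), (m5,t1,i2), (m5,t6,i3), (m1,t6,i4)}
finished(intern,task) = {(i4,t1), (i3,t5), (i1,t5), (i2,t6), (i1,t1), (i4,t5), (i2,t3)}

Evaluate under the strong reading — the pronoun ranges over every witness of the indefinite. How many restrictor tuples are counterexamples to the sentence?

6

"her" takes "an intern" as antecedent and "it" takes "a task"; both are donkey pronouns co-varying with the restrictor.
Strong reading: for every (m,t,i) with gave(m,t,i), finished(i,t).
Restrictor triples: (m1,t6,i4)→finished(i4,t6) ✗  (m2,t1,i2)→finished(i2,t1) ✗  (m3,t2,i1)→finished(i1,t2) ✗  (m5,t1,i2)→finished(i2,t1) ✗  (m5,t6,i3)→finished(i3,t6) ✗  (m5,t6,i4)→finished(i4,t6) ✗
Counterexamples (restrictor triples failing the scope): 6.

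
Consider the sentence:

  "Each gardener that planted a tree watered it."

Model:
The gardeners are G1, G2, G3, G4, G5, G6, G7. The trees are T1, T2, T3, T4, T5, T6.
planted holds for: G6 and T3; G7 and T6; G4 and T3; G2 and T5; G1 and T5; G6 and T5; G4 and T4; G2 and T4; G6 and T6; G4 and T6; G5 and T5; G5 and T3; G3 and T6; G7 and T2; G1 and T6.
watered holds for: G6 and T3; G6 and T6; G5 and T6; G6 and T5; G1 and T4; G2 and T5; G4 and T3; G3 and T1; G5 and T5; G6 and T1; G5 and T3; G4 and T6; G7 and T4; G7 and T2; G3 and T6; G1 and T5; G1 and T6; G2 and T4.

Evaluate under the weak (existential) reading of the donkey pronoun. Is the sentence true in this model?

True

"it" takes "a tree" as antecedent — a donkey pronoun bound across the clause boundary.
Weak reading: every gardener g with some planted-tree has at least one planted-tree t such that watered(g,t).
Per gardener: G1:✓  G2:✓  G3:✓  G4:✓  G5:✓  G6:✓  G7:✓
Every gardener in the restrictor has a witness.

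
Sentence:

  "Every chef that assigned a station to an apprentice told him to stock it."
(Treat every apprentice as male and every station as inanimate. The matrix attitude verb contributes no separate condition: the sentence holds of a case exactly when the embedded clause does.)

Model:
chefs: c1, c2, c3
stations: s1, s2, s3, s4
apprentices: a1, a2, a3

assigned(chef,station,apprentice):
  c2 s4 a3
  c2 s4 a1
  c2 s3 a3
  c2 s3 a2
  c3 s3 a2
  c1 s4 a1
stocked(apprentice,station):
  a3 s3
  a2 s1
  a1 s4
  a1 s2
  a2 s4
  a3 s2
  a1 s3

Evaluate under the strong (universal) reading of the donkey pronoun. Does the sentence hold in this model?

False

"him" takes "an apprentice" as antecedent and "it" takes "a station"; both are donkey pronouns co-varying with the restrictor.
Strong reading: for every (c,s,a) with assigned(c,s,a), stocked(a,s).
Restrictor triples: (c1,s4,a1)→stocked(a1,s4) ✓  (c2,s3,a2)→stocked(a2,s3) ✗  (c2,s3,a3)→stocked(a3,s3) ✓  (c2,s4,a1)→stocked(a1,s4) ✓  (c2,s4,a3)→stocked(a3,s4) ✗  (c3,s3,a2)→stocked(a2,s3) ✗
Counterexample: (c2,s3,a2) — stocked(a2,s3) does not hold.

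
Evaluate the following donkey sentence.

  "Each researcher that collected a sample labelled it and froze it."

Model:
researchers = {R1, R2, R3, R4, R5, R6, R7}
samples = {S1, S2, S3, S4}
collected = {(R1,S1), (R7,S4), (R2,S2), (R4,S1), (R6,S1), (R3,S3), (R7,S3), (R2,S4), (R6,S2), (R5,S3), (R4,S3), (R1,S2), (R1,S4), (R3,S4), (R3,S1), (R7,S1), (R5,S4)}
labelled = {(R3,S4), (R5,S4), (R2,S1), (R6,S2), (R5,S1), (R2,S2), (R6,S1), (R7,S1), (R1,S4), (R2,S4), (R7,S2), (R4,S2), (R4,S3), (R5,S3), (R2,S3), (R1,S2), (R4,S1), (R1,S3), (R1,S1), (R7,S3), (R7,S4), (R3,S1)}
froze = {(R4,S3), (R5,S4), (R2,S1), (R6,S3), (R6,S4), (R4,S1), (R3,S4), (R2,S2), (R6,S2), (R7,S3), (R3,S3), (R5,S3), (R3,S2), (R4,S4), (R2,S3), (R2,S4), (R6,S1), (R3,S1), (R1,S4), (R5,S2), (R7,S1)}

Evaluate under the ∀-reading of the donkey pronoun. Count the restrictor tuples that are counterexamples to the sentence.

4

"it" takes "a sample" as antecedent — a donkey pronoun bound across the clause boundary.
Strong reading: for every (r,s) with collected(r,s), labelled(r,s) ∧ froze(r,s).
Restrictor pairs: (R1,S1) ✗  (R1,S2) ✗  (R1,S4) ✓  (R2,S2) ✓  (R2,S4) ✓  (R3,S1) ✓  (R3,S3) ✗  (R3,S4) ✓  (R4,S1) ✓  (R4,S3) ✓  (R5,S3) ✓  (R5,S4) ✓  (R6,S1) ✓  (R6,S2) ✓  (R7,S1) ✓  (R7,S3) ✓  (R7,S4) ✗
Counterexamples (restrictor pairs failing the scope): 4.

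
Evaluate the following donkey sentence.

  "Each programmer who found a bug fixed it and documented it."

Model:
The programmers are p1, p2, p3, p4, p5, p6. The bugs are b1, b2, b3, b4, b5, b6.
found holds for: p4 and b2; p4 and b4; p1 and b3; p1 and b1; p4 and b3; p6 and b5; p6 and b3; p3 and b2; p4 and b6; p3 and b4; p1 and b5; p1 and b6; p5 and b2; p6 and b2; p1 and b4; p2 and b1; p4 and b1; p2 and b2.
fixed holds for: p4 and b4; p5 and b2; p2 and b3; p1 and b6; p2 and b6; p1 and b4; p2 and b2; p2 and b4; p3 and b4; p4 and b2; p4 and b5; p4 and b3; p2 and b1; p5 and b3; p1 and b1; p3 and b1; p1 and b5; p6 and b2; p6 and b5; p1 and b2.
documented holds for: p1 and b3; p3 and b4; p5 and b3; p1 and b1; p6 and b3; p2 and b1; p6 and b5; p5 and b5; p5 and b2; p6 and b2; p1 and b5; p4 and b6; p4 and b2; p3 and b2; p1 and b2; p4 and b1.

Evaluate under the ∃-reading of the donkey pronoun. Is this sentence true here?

True

"it" takes "a bug" as antecedent — a donkey pronoun bound across the clause boundary.
Weak reading: every programmer p with some found-bug has at least one found-bug b such that fixed(p,b) ∧ documented(p,b).
Per programmer: p1:✓  p2:✓  p3:✓  p4:✓  p5:✓  p6:✓
Every programmer in the restrictor has a witness.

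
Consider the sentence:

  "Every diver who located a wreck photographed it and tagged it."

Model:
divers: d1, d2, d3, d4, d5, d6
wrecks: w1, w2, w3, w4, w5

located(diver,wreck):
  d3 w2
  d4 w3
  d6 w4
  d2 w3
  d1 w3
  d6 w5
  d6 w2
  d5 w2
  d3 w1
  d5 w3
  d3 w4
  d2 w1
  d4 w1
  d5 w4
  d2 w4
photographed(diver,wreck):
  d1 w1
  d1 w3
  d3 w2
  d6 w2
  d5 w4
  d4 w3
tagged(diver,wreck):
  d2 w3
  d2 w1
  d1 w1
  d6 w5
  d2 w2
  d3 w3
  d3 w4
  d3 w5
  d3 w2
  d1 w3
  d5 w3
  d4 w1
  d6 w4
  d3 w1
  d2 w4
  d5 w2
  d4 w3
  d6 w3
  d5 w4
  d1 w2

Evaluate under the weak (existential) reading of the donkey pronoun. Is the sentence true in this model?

False

"it" takes "a wreck" as antecedent — a donkey pronoun bound across the clause boundary.
Weak reading: every diver d with some located-wreck has at least one located-wreck w such that photographed(d,w) ∧ tagged(d,w).
Per diver: d1:✓  d2:✗  d3:✓  d4:✓  d5:✓  d6:✗
d2 has no witness among its located-wrecks.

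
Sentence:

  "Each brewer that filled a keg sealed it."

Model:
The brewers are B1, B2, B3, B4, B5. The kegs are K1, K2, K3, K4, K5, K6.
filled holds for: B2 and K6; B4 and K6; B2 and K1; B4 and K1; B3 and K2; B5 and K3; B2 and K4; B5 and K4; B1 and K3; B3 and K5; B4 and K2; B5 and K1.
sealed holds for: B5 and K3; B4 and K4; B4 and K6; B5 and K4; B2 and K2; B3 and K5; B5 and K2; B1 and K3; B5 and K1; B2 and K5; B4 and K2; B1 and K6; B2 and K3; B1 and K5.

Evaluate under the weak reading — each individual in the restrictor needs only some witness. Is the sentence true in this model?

"it" takes "a keg" as antecedent — a donkey pronoun bound across the clause boundary.
Weak reading: every brewer b with some filled-keg has at least one filled-keg k such that sealed(b,k).
Per brewer: B1:✓  B2:✗  B3:✓  B4:✓  B5:✓
B2 has no witness among its filled-kegs.

False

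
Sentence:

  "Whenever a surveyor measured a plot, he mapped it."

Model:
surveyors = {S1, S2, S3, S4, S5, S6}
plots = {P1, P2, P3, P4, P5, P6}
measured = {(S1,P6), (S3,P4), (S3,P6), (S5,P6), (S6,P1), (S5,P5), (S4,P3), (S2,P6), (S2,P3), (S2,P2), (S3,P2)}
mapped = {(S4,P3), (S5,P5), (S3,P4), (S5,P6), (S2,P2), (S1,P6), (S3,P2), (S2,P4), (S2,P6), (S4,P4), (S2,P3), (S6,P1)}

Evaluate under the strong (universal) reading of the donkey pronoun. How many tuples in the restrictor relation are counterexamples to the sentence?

"it" takes "a plot" as antecedent — a donkey pronoun bound across the clause boundary.
Strong reading: for every (s,p) with measured(s,p), mapped(s,p).
Restrictor pairs: (S1,P6) ✓  (S2,P2) ✓  (S2,P3) ✓  (S2,P6) ✓  (S3,P2) ✓  (S3,P4) ✓  (S3,P6) ✗  (S4,P3) ✓  (S5,P5) ✓  (S5,P6) ✓  (S6,P1) ✓
Counterexamples (restrictor pairs failing the scope): 1.

1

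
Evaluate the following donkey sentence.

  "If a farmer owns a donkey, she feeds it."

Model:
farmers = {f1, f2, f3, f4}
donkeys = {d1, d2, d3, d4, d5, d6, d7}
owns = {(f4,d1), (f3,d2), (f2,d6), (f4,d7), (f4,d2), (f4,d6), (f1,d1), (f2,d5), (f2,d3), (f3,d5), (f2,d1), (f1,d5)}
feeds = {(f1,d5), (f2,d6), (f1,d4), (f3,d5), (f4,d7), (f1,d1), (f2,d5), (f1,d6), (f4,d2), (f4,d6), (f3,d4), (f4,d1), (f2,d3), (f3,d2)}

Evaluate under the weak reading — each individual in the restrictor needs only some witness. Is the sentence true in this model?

True

"it" takes "a donkey" as antecedent — a donkey pronoun bound across the clause boundary.
Weak reading: every farmer f with some owns-donkey has at least one owns-donkey d such that feeds(f,d).
Per farmer: f1:✓  f2:✓  f3:✓  f4:✓
Every farmer in the restrictor has a witness.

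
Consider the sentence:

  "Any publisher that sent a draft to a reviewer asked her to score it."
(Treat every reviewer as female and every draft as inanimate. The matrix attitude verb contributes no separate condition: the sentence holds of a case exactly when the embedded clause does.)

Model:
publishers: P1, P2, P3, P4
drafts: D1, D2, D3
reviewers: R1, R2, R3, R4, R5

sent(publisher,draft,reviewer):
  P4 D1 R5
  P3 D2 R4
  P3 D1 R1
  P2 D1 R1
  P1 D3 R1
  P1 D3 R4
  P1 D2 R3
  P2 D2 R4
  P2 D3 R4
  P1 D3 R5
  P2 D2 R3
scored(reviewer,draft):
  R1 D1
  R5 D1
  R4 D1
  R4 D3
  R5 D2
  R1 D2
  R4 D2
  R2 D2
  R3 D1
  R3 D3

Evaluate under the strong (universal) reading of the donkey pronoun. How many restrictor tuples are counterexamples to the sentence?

4

"her" takes "a reviewer" as antecedent and "it" takes "a draft"; both are donkey pronouns co-varying with the restrictor.
Strong reading: for every (p,d,r) with sent(p,d,r), scored(r,d).
Restrictor triples: (P1,D2,R3)→scored(R3,D2) ✗  (P1,D3,R1)→scored(R1,D3) ✗  (P1,D3,R4)→scored(R4,D3) ✓  (P1,D3,R5)→scored(R5,D3) ✗  (P2,D1,R1)→scored(R1,D1) ✓  (P2,D2,R3)→scored(R3,D2) ✗  (P2,D2,R4)→scored(R4,D2) ✓  (P2,D3,R4)→scored(R4,D3) ✓  (P3,D1,R1)→scored(R1,D1) ✓  (P3,D2,R4)→scored(R4,D2) ✓  (P4,D1,R5)→scored(R5,D1) ✓
Counterexamples (restrictor triples failing the scope): 4.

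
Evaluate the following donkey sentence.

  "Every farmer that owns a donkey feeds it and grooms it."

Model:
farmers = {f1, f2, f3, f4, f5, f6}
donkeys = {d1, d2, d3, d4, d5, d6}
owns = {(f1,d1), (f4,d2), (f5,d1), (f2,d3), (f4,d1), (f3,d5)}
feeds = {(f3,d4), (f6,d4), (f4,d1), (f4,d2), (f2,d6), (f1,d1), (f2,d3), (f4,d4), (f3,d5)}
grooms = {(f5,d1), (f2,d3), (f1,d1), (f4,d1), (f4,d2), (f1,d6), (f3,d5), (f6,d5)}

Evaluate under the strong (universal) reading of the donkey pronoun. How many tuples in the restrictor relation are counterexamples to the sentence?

"it" takes "a donkey" as antecedent — a donkey pronoun bound across the clause boundary.
Strong reading: for every (f,d) with owns(f,d), feeds(f,d) ∧ grooms(f,d).
Restrictor pairs: (f1,d1) ✓  (f2,d3) ✓  (f3,d5) ✓  (f4,d1) ✓  (f4,d2) ✓  (f5,d1) ✗
Counterexamples (restrictor pairs failing the scope): 1.

1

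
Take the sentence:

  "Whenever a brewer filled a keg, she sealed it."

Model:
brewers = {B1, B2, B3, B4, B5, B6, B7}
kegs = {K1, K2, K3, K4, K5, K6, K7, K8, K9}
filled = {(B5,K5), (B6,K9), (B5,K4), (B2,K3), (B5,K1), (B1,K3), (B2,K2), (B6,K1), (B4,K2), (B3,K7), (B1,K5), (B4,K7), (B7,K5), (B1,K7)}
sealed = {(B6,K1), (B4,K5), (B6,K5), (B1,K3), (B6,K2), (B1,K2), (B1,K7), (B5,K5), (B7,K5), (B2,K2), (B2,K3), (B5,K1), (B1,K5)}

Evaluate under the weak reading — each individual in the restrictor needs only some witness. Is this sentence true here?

False

"it" takes "a keg" as antecedent — a donkey pronoun bound across the clause boundary.
Weak reading: every brewer b with some filled-keg has at least one filled-keg k such that sealed(b,k).
Per brewer: B1:✓  B2:✓  B3:✗  B4:✗  B5:✓  B6:✓  B7:✓
B3 has no witness among its filled-kegs.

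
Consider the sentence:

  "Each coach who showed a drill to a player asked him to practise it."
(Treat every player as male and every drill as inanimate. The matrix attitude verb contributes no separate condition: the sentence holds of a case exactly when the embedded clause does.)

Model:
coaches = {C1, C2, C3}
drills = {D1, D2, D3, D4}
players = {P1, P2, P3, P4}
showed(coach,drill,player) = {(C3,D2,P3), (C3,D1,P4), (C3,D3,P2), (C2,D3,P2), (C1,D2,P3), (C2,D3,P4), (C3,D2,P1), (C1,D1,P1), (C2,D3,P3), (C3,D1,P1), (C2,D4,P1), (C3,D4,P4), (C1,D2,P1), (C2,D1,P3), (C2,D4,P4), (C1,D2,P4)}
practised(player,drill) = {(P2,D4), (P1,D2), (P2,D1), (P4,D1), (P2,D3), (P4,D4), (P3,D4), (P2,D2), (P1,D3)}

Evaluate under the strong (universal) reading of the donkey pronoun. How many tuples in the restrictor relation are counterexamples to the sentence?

"him" takes "a player" as antecedent and "it" takes "a drill"; both are donkey pronouns co-varying with the restrictor.
Strong reading: for every (c,d,p) with showed(c,d,p), practised(p,d).
Restrictor triples: (C1,D1,P1)→practised(P1,D1) ✗  (C1,D2,P1)→practised(P1,D2) ✓  (C1,D2,P3)→practised(P3,D2) ✗  (C1,D2,P4)→practised(P4,D2) ✗  (C2,D1,P3)→practised(P3,D1) ✗  (C2,D3,P2)→practised(P2,D3) ✓  (C2,D3,P3)→practised(P3,D3) ✗  (C2,D3,P4)→practised(P4,D3) ✗  (C2,D4,P1)→practised(P1,D4) ✗  (C2,D4,P4)→practised(P4,D4) ✓  (C3,D1,P1)→practised(P1,D1) ✗  (C3,D1,P4)→practised(P4,D1) ✓  (C3,D2,P1)→practised(P1,D2) ✓  (C3,D2,P3)→practised(P3,D2) ✗  (C3,D3,P2)→practised(P2,D3) ✓  (C3,D4,P4)→practised(P4,D4) ✓
Counterexamples (restrictor triples failing the scope): 9.

9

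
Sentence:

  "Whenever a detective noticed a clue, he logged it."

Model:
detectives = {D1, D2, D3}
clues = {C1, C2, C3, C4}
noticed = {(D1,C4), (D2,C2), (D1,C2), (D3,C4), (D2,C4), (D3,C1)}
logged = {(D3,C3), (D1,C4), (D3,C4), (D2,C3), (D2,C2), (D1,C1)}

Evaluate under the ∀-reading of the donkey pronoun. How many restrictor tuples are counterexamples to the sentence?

3

"it" takes "a clue" as antecedent — a donkey pronoun bound across the clause boundary.
Strong reading: for every (d,c) with noticed(d,c), logged(d,c).
Restrictor pairs: (D1,C2) ✗  (D1,C4) ✓  (D2,C2) ✓  (D2,C4) ✗  (D3,C1) ✗  (D3,C4) ✓
Counterexamples (restrictor pairs failing the scope): 3.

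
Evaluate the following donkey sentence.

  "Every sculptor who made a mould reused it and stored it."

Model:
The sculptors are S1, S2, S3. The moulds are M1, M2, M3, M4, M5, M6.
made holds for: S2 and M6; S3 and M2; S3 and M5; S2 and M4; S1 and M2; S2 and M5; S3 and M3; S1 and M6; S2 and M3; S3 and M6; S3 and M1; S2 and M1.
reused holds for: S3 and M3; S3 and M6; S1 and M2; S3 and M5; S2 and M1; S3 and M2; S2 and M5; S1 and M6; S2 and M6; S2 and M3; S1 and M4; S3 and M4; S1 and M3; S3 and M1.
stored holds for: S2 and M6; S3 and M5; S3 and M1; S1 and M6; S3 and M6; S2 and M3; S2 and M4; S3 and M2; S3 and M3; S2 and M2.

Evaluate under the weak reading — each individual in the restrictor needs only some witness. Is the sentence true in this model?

"it" takes "a mould" as antecedent — a donkey pronoun bound across the clause boundary.
Weak reading: every sculptor s with some made-mould has at least one made-mould m such that reused(s,m) ∧ stored(s,m).
Per sculptor: S1:✓  S2:✓  S3:✓
Every sculptor in the restrictor has a witness.

True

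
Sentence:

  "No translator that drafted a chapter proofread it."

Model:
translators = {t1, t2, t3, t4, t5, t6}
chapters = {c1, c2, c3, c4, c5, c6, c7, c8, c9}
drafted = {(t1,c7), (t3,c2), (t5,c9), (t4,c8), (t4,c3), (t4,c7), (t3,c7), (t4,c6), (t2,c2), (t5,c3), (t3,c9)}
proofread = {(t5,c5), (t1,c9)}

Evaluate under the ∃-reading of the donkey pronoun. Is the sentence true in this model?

True

"it" takes "a chapter" as antecedent — a donkey pronoun bound across the clause boundary.
Truth condition: for no (t,c) with drafted(t,c) does proofread(t,c) hold.
Restrictor pairs — does the scope hold? (t1,c7):fails  (t2,c2):fails  (t3,c2):fails  (t3,c7):fails  (t3,c9):fails  (t4,c3):fails  (t4,c6):fails  (t4,c7):fails  (t4,c8):fails  (t5,c3):fails  (t5,c9):fails
Scope holds for no restrictor pair, so the sentence is true.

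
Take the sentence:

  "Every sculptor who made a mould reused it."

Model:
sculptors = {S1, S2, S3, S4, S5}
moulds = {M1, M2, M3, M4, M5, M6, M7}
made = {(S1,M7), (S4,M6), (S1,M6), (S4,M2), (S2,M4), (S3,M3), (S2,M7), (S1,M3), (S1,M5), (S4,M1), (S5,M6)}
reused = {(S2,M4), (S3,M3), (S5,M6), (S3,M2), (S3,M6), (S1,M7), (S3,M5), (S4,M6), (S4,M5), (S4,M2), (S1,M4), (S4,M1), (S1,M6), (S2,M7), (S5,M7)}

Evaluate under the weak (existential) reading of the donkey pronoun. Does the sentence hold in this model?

True

"it" takes "a mould" as antecedent — a donkey pronoun bound across the clause boundary.
Weak reading: every sculptor s with some made-mould has at least one made-mould m such that reused(s,m).
Per sculptor: S1:✓  S2:✓  S3:✓  S4:✓  S5:✓
Every sculptor in the restrictor has a witness.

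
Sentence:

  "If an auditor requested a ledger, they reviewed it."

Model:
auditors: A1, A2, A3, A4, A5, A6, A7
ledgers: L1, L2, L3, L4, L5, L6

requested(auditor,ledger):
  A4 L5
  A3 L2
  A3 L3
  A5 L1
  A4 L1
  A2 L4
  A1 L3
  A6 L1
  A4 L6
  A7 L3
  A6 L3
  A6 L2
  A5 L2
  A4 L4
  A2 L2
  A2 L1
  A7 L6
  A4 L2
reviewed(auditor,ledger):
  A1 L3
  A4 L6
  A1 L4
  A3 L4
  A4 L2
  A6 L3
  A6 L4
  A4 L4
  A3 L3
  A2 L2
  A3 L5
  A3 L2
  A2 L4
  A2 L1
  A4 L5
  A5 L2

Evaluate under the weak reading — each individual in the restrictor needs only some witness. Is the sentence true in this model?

"it" takes "a ledger" as antecedent — a donkey pronoun bound across the clause boundary.
Weak reading: every auditor a with some requested-ledger has at least one requested-ledger l such that reviewed(a,l).
Per auditor: A1:✓  A2:✓  A3:✓  A4:✓  A5:✓  A6:✓  A7:✗
A7 has no witness among its requested-ledgers.

False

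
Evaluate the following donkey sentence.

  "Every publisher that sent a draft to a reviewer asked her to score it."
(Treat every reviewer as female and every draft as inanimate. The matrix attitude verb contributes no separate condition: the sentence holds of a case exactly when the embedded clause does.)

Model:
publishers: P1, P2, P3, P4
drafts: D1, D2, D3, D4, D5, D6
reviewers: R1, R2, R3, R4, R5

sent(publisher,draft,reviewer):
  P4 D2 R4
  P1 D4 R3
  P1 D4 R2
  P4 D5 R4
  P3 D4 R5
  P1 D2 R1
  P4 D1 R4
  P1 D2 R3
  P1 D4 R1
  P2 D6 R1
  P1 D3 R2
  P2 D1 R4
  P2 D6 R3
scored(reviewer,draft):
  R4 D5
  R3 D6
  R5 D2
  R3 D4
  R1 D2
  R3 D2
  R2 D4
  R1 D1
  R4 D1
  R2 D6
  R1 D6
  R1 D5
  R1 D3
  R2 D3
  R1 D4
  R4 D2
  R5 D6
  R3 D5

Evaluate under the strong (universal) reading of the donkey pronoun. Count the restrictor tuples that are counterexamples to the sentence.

1

"her" takes "a reviewer" as antecedent and "it" takes "a draft"; both are donkey pronouns co-varying with the restrictor.
Strong reading: for every (p,d,r) with sent(p,d,r), scored(r,d).
Restrictor triples: (P1,D2,R1)→scored(R1,D2) ✓  (P1,D2,R3)→scored(R3,D2) ✓  (P1,D3,R2)→scored(R2,D3) ✓  (P1,D4,R1)→scored(R1,D4) ✓  (P1,D4,R2)→scored(R2,D4) ✓  (P1,D4,R3)→scored(R3,D4) ✓  (P2,D1,R4)→scored(R4,D1) ✓  (P2,D6,R1)→scored(R1,D6) ✓  (P2,D6,R3)→scored(R3,D6) ✓  (P3,D4,R5)→scored(R5,D4) ✗  (P4,D1,R4)→scored(R4,D1) ✓  (P4,D2,R4)→scored(R4,D2) ✓  (P4,D5,R4)→scored(R4,D5) ✓
Counterexamples (restrictor triples failing the scope): 1.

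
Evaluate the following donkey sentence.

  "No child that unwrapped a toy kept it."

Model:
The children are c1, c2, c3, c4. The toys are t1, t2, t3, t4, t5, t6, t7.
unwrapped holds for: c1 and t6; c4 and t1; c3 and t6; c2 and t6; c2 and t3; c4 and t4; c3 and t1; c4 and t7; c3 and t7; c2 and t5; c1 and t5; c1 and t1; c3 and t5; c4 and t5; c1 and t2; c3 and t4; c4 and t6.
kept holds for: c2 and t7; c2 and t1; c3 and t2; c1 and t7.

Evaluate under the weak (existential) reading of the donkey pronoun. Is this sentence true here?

True

"it" takes "a toy" as antecedent — a donkey pronoun bound across the clause boundary.
Truth condition: for no (c,t) with unwrapped(c,t) does kept(c,t) hold.
Restrictor pairs — does the scope hold? (c1,t1):fails  (c1,t2):fails  (c1,t5):fails  (c1,t6):fails  (c2,t3):fails  (c2,t5):fails  (c2,t6):fails  (c3,t1):fails  (c3,t4):fails  (c3,t5):fails  (c3,t6):fails  (c3,t7):fails  (c4,t1):fails  (c4,t4):fails  (c4,t5):fails  (c4,t6):fails  (c4,t7):fails
Scope holds for no restrictor pair, so the sentence is true.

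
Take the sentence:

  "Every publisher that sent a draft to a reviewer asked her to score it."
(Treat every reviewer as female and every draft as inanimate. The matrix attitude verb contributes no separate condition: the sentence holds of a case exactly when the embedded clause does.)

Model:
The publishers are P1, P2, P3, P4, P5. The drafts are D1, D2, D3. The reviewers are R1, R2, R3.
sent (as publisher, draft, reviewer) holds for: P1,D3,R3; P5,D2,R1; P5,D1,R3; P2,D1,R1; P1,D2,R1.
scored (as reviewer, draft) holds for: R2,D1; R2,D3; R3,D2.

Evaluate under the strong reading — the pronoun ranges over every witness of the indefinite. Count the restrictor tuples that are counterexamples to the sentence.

"her" takes "a reviewer" as antecedent and "it" takes "a draft"; both are donkey pronouns co-varying with the restrictor.
Strong reading: for every (p,d,r) with sent(p,d,r), scored(r,d).
Restrictor triples: (P1,D2,R1)→scored(R1,D2) ✗  (P1,D3,R3)→scored(R3,D3) ✗  (P2,D1,R1)→scored(R1,D1) ✗  (P5,D1,R3)→scored(R3,D1) ✗  (P5,D2,R1)→scored(R1,D2) ✗
Counterexamples (restrictor triples failing the scope): 5.

5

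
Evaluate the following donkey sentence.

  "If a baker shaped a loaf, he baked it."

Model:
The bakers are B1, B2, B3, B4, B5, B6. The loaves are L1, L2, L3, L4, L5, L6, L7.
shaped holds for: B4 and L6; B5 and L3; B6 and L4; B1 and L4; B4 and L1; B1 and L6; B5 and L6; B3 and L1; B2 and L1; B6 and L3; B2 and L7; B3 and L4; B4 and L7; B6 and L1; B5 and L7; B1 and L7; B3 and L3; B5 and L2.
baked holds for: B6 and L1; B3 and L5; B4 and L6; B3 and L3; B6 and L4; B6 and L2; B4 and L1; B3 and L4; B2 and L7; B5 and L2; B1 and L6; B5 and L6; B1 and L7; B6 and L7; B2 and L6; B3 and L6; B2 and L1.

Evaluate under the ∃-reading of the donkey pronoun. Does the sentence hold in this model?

True

"it" takes "a loaf" as antecedent — a donkey pronoun bound across the clause boundary.
Weak reading: every baker b with some shaped-loaf has at least one shaped-loaf l such that baked(b,l).
Per baker: B1:✓  B2:✓  B3:✓  B4:✓  B5:✓  B6:✓
Every baker in the restrictor has a witness.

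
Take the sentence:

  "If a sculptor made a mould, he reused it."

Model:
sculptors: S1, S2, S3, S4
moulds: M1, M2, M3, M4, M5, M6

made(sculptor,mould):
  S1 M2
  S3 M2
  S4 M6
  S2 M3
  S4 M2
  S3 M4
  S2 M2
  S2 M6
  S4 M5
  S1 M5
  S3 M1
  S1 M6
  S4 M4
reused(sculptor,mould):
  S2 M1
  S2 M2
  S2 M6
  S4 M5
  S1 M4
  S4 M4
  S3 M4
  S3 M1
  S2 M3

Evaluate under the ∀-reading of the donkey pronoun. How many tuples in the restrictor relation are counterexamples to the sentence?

6

"it" takes "a mould" as antecedent — a donkey pronoun bound across the clause boundary.
Strong reading: for every (s,m) with made(s,m), reused(s,m).
Restrictor pairs: (S1,M2) ✗  (S1,M5) ✗  (S1,M6) ✗  (S2,M2) ✓  (S2,M3) ✓  (S2,M6) ✓  (S3,M1) ✓  (S3,M2) ✗  (S3,M4) ✓  (S4,M2) ✗  (S4,M4) ✓  (S4,M5) ✓  (S4,M6) ✗
Counterexamples (restrictor pairs failing the scope): 6.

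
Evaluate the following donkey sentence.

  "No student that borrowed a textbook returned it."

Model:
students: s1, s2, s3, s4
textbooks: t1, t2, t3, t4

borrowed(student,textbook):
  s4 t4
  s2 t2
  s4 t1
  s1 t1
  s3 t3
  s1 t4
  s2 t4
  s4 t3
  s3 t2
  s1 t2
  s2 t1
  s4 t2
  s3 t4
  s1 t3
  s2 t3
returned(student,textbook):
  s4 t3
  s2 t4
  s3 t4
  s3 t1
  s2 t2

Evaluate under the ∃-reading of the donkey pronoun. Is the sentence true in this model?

False

"it" takes "a textbook" as antecedent — a donkey pronoun bound across the clause boundary.
Truth condition: for no (s,t) with borrowed(s,t) does returned(s,t) hold.
Restrictor pairs — does the scope hold? (s1,t1):fails  (s1,t2):fails  (s1,t3):fails  (s1,t4):fails  (s2,t1):fails  (s2,t2):holds  (s2,t3):fails  (s2,t4):holds  (s3,t2):fails  (s3,t3):fails  (s3,t4):holds  (s4,t1):fails  (s4,t2):fails  (s4,t3):holds  (s4,t4):fails
Scope holds for 4 pair(s), so the sentence is false.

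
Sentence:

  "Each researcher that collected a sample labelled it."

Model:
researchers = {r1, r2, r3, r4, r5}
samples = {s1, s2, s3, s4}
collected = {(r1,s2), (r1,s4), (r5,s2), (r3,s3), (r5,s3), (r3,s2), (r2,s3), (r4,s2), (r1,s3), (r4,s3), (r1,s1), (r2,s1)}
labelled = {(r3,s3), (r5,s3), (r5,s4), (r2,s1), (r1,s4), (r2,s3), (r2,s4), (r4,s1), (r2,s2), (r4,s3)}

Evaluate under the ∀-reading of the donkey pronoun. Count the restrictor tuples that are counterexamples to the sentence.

6

"it" takes "a sample" as antecedent — a donkey pronoun bound across the clause boundary.
Strong reading: for every (r,s) with collected(r,s), labelled(r,s).
Restrictor pairs: (r1,s1) ✗  (r1,s2) ✗  (r1,s3) ✗  (r1,s4) ✓  (r2,s1) ✓  (r2,s3) ✓  (r3,s2) ✗  (r3,s3) ✓  (r4,s2) ✗  (r4,s3) ✓  (r5,s2) ✗  (r5,s3) ✓
Counterexamples (restrictor pairs failing the scope): 6.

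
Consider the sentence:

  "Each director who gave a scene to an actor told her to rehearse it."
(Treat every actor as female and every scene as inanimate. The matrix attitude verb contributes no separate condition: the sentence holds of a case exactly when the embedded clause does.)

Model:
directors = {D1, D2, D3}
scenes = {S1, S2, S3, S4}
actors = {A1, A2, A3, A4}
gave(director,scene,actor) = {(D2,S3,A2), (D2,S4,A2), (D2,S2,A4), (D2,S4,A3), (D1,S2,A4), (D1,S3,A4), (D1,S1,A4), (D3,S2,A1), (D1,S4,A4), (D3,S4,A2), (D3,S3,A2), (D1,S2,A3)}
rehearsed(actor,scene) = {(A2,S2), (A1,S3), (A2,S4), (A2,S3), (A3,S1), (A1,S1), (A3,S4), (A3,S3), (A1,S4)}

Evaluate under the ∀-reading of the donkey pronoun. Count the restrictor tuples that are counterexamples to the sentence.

"her" takes "an actor" as antecedent and "it" takes "a scene"; both are donkey pronouns co-varying with the restrictor.
Strong reading: for every (d,s,a) with gave(d,s,a), rehearsed(a,s).
Restrictor triples: (D1,S1,A4)→rehearsed(A4,S1) ✗  (D1,S2,A3)→rehearsed(A3,S2) ✗  (D1,S2,A4)→rehearsed(A4,S2) ✗  (D1,S3,A4)→rehearsed(A4,S3) ✗  (D1,S4,A4)→rehearsed(A4,S4) ✗  (D2,S2,A4)→rehearsed(A4,S2) ✗  (D2,S3,A2)→rehearsed(A2,S3) ✓  (D2,S4,A2)→rehearsed(A2,S4) ✓  (D2,S4,A3)→rehearsed(A3,S4) ✓  (D3,S2,A1)→rehearsed(A1,S2) ✗  (D3,S3,A2)→rehearsed(A2,S3) ✓  (D3,S4,A2)→rehearsed(A2,S4) ✓
Counterexamples (restrictor triples failing the scope): 7.

7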